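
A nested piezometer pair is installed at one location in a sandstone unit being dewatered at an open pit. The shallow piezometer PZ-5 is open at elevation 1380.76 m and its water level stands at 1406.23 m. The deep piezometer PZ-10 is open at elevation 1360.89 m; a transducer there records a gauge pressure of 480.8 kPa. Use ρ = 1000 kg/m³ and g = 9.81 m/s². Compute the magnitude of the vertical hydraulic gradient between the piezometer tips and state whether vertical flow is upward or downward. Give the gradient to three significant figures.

Total head at PZ-5: h = 1406.23 m (water level in the standpipe).
Pressure head at PZ-10: ψ = P/(ρg) = 480.8×1000 / (1000 × 9.81) = 49.01 m.
Total head at PZ-10: h = z + ψ = 1360.89 + 49.01 = 1409.90 m.
Δh = h(PZ-5) − h(PZ-10) = 1406.23 − 1409.90 = -3.67 m.
Vertical separation Δz = 1380.76 − 1360.89 = 19.87 m.
|i_v| = |Δh| / Δz = 3.67 / 19.87 = 0.185.
Head is higher in the deep piezometer, so vertical flow is upward (discharge condition).

|i_v| ≈ 0.185; vertical flow is upward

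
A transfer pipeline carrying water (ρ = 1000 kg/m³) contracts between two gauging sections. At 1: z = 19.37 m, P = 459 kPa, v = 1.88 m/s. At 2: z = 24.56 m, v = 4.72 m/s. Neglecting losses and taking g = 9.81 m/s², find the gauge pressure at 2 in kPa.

Pressure head at 1: ψ₁ = P₁/(ρg) = 459×1000 / (1000 × 9.81) = 46.79 m.
Velocity heads: v₁²/2g = 1.88²/19.62 = 0.180 m; v₂²/2g = 4.72²/19.62 = 1.135 m.
Total head H = z₁ + ψ₁ + v₁²/2g = 19.37 + 46.79 + 0.180 = 66.34 m.
ψ₂ = H − z₂ − v₂²/2g = 66.34 − 24.56 − 1.135 = 40.65 m.
P₂ = ρgψ₂ = 1000 × 9.81 × 40.65 ≈ 399 kPa.

P₂ ≈ 399 kPa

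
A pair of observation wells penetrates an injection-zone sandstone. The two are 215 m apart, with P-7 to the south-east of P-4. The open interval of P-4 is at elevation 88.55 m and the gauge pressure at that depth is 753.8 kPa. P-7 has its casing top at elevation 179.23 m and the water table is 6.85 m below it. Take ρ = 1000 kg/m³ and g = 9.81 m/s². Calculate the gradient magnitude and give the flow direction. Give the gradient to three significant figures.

i ≈ 0.0325; groundwater flows toward the north-west

Pressure head at P-4: ψ = P/(ρg) = 753.8×1000 / (1000 × 9.81) = 76.84 m.
Total head at P-4: h = z + ψ = 88.55 + 76.84 = 165.39 m.
Total head at P-7: h = 179.23 − 6.85 = 172.38 m.
Head difference: h(P-4) − h(P-7) = 165.39 − 172.38 = -6.99 m.
Hydraulic gradient: i = |Δh| / L = 6.99 / 215 = 0.0325.
Flow is from higher to lower head: from P-7 toward P-4, i.e. toward the north-west.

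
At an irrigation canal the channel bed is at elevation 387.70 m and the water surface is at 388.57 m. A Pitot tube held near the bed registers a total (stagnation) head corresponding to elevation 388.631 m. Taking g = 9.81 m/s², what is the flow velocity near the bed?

v ≈ 1.09 m/s

Near the bed, under hydrostatic conditions, the piezometric head (z + ψ) equals the free-surface elevation, 388.57 m.
Velocity head = total − piezometric = 388.631 − 388.57 = 0.061 m.
v = √(2g·h_v) = √(2 × 9.81 × 0.061) = 1.09 m/s.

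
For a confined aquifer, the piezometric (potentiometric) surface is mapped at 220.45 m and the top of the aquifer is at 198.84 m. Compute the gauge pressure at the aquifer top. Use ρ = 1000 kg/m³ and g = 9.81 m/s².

P ≈ 212 kPa

Pressure head at the aquifer top: ψ = h − z = 220.45 − 198.84 = 21.61 m.
P = ρgψ = 1000 × 9.81 × 21.61 = 211994 Pa ≈ 212 kPa.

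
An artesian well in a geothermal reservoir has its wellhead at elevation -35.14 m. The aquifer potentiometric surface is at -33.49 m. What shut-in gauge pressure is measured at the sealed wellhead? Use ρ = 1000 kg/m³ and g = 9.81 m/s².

P ≈ 16.2 kPa

Head above the cap: Δh = -33.49 − (-35.14) = 1.65 m.
P = ρgΔh = 1000 × 9.81 × 1.65 = 16186 Pa ≈ 16.2 kPa.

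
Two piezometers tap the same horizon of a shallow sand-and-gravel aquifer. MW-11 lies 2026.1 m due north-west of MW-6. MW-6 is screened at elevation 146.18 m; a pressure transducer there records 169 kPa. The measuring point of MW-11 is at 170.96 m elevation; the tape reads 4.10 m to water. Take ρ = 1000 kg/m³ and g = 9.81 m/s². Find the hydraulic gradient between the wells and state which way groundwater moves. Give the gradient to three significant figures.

i ≈ 0.00170; groundwater flows toward the south-east

Pressure head at MW-6: ψ = P/(ρg) = 169×1000 / (1000 × 9.81) = 17.23 m.
Total head at MW-6: h = z + ψ = 146.18 + 17.23 = 163.41 m.
Total head at MW-11: h = 170.96 − 4.10 = 166.86 m.
Head difference: h(MW-6) − h(MW-11) = 163.41 − 166.86 = -3.45 m.
Hydraulic gradient: i = |Δh| / L = 3.45 / 2026.1 = 0.00170.
Flow is from higher to lower head: from MW-11 toward MW-6, i.e. toward the south-east.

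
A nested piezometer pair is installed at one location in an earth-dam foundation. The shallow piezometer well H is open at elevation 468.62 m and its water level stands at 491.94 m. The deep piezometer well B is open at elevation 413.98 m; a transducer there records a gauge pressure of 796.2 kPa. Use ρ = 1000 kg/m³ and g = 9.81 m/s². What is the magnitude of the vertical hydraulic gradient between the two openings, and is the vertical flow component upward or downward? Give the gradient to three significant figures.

Total head at well H: h = 491.94 m (water level in the standpipe).
Pressure head at well B: ψ = P/(ρg) = 796.2×1000 / (1000 × 9.81) = 81.16 m.
Total head at well B: h = z + ψ = 413.98 + 81.16 = 495.14 m.
Δh = h(well H) − h(well B) = 491.94 − 495.14 = -3.20 m.
Vertical separation Δz = 468.62 − 413.98 = 54.64 m.
|i_v| = |Δh| / Δz = 3.20 / 54.64 = 0.0586.
Head is higher in the deep piezometer, so vertical flow is upward (discharge condition).

|i_v| ≈ 0.0586; vertical flow is upward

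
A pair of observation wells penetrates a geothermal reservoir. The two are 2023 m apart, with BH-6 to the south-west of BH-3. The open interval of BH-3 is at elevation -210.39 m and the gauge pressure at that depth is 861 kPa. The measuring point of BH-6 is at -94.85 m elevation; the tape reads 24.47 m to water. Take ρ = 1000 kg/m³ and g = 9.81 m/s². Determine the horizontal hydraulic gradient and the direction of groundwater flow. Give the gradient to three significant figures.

Pressure head at BH-3: ψ = P/(ρg) = 861×1000 / (1000 × 9.81) = 87.77 m.
Total head at BH-3: h = z + ψ = -210.39 + 87.77 = -122.62 m.
Total head at BH-6: h = -94.85 − 24.47 = -119.32 m.
Head difference: h(BH-3) − h(BH-6) = -122.62 − (-119.32) = -3.30 m.
Hydraulic gradient: i = |Δh| / L = 3.30 / 2023 = 0.00163.
Flow is from higher to lower head: from BH-6 toward BH-3, i.e. toward the north-east.

i ≈ 0.00163; groundwater flows toward the north-east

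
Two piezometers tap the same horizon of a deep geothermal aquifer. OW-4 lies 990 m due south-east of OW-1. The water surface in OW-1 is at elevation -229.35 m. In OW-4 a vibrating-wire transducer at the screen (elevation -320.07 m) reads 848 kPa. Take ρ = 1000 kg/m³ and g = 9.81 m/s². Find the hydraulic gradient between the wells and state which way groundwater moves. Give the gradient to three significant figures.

Total head at OW-1: h = -229.35 m (water level in the piezometer is the total head).
Pressure head at OW-4: ψ = P/(ρg) = 848×1000 / (1000 × 9.81) = 86.44 m.
Total head at OW-4: h = z + ψ = -320.07 + 86.44 = -233.63 m.
Head difference: h(OW-1) − h(OW-4) = -229.35 − (-233.63) = 4.28 m.
Hydraulic gradient: i = |Δh| / L = 4.28 / 990 = 0.00432.
Flow is from higher to lower head: from OW-1 toward OW-4, i.e. toward the south-east.

i ≈ 0.00432; groundwater flows toward the south-east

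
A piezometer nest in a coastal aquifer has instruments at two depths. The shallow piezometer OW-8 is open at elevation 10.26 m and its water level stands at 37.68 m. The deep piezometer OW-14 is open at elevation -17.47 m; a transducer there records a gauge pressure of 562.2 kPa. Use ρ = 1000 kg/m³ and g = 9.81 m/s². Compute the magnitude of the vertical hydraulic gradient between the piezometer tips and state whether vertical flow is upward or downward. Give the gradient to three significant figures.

|i_v| ≈ 0.0779; vertical flow is upward

Total head at OW-8: h = 37.68 m (water level in the standpipe).
Pressure head at OW-14: ψ = P/(ρg) = 562.2×1000 / (1000 × 9.81) = 57.31 m.
Total head at OW-14: h = z + ψ = -17.47 + 57.31 = 39.84 m.
Δh = h(OW-8) − h(OW-14) = 37.68 − 39.84 = -2.16 m.
Vertical separation Δz = 10.26 − (-17.47) = 27.73 m.
|i_v| = |Δh| / Δz = 2.16 / 27.73 = 0.0779.
Head is higher in the deep piezometer, so vertical flow is upward (discharge condition).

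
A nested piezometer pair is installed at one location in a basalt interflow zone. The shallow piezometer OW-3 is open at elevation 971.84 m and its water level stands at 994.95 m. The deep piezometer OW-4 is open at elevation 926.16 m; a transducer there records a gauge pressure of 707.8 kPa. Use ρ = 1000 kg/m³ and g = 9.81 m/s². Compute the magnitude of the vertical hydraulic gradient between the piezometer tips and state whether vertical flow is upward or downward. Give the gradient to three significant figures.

Total head at OW-3: h = 994.95 m (water level in the standpipe).
Pressure head at OW-4: ψ = P/(ρg) = 707.8×1000 / (1000 × 9.81) = 72.15 m.
Total head at OW-4: h = z + ψ = 926.16 + 72.15 = 998.31 m.
Δh = h(OW-3) − h(OW-4) = 994.95 − 998.31 = -3.36 m.
Vertical separation Δz = 971.84 − 926.16 = 45.68 m.
|i_v| = |Δh| / Δz = 3.36 / 45.68 = 0.0736.
Head is higher in the deep piezometer, so vertical flow is upward (discharge condition).

|i_v| ≈ 0.0736; vertical flow is upward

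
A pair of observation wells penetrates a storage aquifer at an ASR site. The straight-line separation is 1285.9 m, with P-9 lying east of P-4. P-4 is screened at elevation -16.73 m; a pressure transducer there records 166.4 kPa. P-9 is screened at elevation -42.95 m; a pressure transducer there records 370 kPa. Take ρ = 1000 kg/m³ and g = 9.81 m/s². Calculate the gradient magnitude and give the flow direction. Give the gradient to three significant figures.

Pressure head at P-4: ψ = P/(ρg) = 166.4×1000 / (1000 × 9.81) = 16.96 m.
Total head at P-4: h = z + ψ = -16.73 + 16.96 = 0.23 m.
Pressure head at P-9: ψ = P/(ρg) = 370×1000 / (1000 × 9.81) = 37.72 m.
Total head at P-9: h = z + ψ = -42.95 + 37.72 = -5.23 m.
Head difference: h(P-4) − h(P-9) = 0.23 − (-5.23) = 5.46 m.
Hydraulic gradient: i = |Δh| / L = 5.46 / 1285.9 = 0.00425.
Flow is from higher to lower head: from P-4 toward P-9, i.e. toward the east.

i ≈ 0.00425; groundwater flows toward the east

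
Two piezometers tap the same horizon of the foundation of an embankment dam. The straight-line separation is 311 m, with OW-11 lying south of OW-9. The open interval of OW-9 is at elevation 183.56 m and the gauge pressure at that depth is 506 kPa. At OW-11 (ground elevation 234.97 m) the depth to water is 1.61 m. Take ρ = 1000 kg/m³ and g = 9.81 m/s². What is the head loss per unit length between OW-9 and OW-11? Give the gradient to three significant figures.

Pressure head at OW-9: ψ = P/(ρg) = 506×1000 / (1000 × 9.81) = 51.58 m.
Total head at OW-9: h = z + ψ = 183.56 + 51.58 = 235.14 m.
Total head at OW-11: h = 234.97 − 1.61 = 233.36 m.
Head difference: h(OW-9) − h(OW-11) = 235.14 − 233.36 = 1.78 m.
Hydraulic gradient: i = |Δh| / L = 1.78 / 311 = 0.00572.

i ≈ 0.00572 m/m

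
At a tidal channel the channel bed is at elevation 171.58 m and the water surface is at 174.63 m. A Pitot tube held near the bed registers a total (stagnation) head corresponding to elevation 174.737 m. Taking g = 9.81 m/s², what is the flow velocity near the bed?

v ≈ 1.45 m/s

Near the bed, under hydrostatic conditions, the piezometric head (z + ψ) equals the free-surface elevation, 174.63 m.
Velocity head = total − piezometric = 174.737 − 174.63 = 0.107 m.
v = √(2g·h_v) = √(2 × 9.81 × 0.107) = 1.45 m/s.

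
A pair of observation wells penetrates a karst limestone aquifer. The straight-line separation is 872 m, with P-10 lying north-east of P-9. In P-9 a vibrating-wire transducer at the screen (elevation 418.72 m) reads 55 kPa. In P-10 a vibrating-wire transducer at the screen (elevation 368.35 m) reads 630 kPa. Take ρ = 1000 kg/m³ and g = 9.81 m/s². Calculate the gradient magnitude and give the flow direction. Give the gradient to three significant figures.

Pressure head at P-9: ψ = P/(ρg) = 55×1000 / (1000 × 9.81) = 5.61 m.
Total head at P-9: h = z + ψ = 418.72 + 5.61 = 424.33 m.
Pressure head at P-10: ψ = P/(ρg) = 630×1000 / (1000 × 9.81) = 64.22 m.
Total head at P-10: h = z + ψ = 368.35 + 64.22 = 432.57 m.
Head difference: h(P-9) − h(P-10) = 424.33 − 432.57 = -8.24 m.
Hydraulic gradient: i = |Δh| / L = 8.24 / 872 = 0.00945.
Flow is from higher to lower head: from P-10 toward P-9, i.e. toward the south-west.

i ≈ 0.00945; groundwater flows toward the south-west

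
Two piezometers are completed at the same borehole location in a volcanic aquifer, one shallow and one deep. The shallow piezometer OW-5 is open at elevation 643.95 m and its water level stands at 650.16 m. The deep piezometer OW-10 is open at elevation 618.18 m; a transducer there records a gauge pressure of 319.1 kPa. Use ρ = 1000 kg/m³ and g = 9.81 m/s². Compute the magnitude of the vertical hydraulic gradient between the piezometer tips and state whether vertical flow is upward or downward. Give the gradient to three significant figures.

|i_v| ≈ 0.0213; vertical flow is upward

Total head at OW-5: h = 650.16 m (water level in the standpipe).
Pressure head at OW-10: ψ = P/(ρg) = 319.1×1000 / (1000 × 9.81) = 32.53 m.
Total head at OW-10: h = z + ψ = 618.18 + 32.53 = 650.71 m.
Δh = h(OW-5) − h(OW-10) = 650.16 − 650.71 = -0.55 m.
Vertical separation Δz = 643.95 − 618.18 = 25.77 m.
|i_v| = |Δh| / Δz = 0.55 / 25.77 = 0.0213.
Head is higher in the deep piezometer, so vertical flow is upward (discharge condition).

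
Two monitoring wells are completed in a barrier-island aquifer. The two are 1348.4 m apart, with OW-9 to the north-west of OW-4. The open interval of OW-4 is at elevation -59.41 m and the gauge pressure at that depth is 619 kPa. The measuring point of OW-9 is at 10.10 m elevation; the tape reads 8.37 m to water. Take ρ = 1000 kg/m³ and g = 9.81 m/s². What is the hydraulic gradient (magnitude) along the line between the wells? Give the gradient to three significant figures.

Pressure head at OW-4: ψ = P/(ρg) = 619×1000 / (1000 × 9.81) = 63.10 m.
Total head at OW-4: h = z + ψ = -59.41 + 63.10 = 3.69 m.
Total head at OW-9: h = 10.10 − 8.37 = 1.73 m.
Head difference: h(OW-4) − h(OW-9) = 3.69 − 1.73 = 1.96 m.
Hydraulic gradient: i = |Δh| / L = 1.96 / 1348.4 = 0.00145.

i ≈ 0.00145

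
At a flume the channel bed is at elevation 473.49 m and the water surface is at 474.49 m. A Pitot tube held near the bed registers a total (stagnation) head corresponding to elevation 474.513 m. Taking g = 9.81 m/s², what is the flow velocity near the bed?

v ≈ 0.672 m/s

Near the bed, under hydrostatic conditions, the piezometric head (z + ψ) equals the free-surface elevation, 474.49 m.
Velocity head = total − piezometric = 474.513 − 474.49 = 0.023 m.
v = √(2g·h_v) = √(2 × 9.81 × 0.023) = 0.672 m/s.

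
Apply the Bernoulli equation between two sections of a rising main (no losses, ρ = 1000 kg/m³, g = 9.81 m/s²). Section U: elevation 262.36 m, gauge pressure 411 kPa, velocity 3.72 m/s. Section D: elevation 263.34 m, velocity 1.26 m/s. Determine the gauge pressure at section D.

Pressure head at U: ψ₁ = P₁/(ρg) = 411×1000 / (1000 × 9.81) = 41.90 m.
Velocity heads: v₁²/2g = 3.72²/19.62 = 0.705 m; v₂²/2g = 1.26²/19.62 = 0.081 m.
Total head H = z₁ + ψ₁ + v₁²/2g = 262.36 + 41.90 + 0.705 = 304.96 m.
ψ₂ = H − z₂ − v₂²/2g = 304.96 − 263.34 − 0.081 = 41.54 m.
P₂ = ρgψ₂ = 1000 × 9.81 × 41.54 ≈ 408 kPa.

P₂ ≈ 408 kPa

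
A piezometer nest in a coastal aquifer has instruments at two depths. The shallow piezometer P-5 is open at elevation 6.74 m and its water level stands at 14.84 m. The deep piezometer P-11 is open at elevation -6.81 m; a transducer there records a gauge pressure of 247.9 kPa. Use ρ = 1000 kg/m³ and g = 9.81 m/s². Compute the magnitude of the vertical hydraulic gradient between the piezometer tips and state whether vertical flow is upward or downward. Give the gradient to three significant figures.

Total head at P-5: h = 14.84 m (water level in the standpipe).
Pressure head at P-11: ψ = P/(ρg) = 247.9×1000 / (1000 × 9.81) = 25.27 m.
Total head at P-11: h = z + ψ = -6.81 + 25.27 = 18.46 m.
Δh = h(P-5) − h(P-11) = 14.84 − 18.46 = -3.62 m.
Vertical separation Δz = 6.74 − (-6.81) = 13.55 m.
|i_v| = |Δh| / Δz = 3.62 / 13.55 = 0.267.
Head is higher in the deep piezometer, so vertical flow is upward (discharge condition).

|i_v| ≈ 0.267; vertical flow is upward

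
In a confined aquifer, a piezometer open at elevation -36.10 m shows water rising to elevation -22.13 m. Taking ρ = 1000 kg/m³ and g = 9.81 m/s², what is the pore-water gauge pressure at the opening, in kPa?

P ≈ 137 kPa

Pressure head ψ = h − z = -22.13 − (-36.10) = 13.97 m.
P = ρgψ = 1000 × 9.81 × 13.97 = 137046 Pa ≈ 137 kPa.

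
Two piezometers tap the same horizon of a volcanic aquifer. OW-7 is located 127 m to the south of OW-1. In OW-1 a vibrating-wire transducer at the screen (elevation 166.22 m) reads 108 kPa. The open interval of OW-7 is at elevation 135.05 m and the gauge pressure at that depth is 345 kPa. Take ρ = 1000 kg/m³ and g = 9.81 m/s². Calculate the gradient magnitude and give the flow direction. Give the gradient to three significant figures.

i ≈ 0.0552; groundwater flows toward the south

Pressure head at OW-1: ψ = P/(ρg) = 108×1000 / (1000 × 9.81) = 11.01 m.
Total head at OW-1: h = z + ψ = 166.22 + 11.01 = 177.23 m.
Pressure head at OW-7: ψ = P/(ρg) = 345×1000 / (1000 × 9.81) = 35.17 m.
Total head at OW-7: h = z + ψ = 135.05 + 35.17 = 170.22 m.
Head difference: h(OW-1) − h(OW-7) = 177.23 − 170.22 = 7.01 m.
Hydraulic gradient: i = |Δh| / L = 7.01 / 127 = 0.0552.
Flow is from higher to lower head: from OW-1 toward OW-7, i.e. toward the south.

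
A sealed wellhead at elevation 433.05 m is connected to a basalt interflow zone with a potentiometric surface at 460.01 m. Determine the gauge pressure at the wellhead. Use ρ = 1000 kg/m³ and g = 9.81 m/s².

Head above the cap: Δh = 460.01 − 433.05 = 26.96 m.
P = ρgΔh = 1000 × 9.81 × 26.96 = 264478 Pa ≈ 264 kPa.

P ≈ 264 kPa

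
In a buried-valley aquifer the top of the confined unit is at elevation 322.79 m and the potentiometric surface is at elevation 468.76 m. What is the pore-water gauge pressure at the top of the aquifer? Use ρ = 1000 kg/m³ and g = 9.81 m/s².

P ≈ 1430 kPa

Pressure head at the aquifer top: ψ = h − z = 468.76 − 322.79 = 145.97 m.
P = ρgψ = 1000 × 9.81 × 145.97 = 1431966 Pa ≈ 1430 kPa.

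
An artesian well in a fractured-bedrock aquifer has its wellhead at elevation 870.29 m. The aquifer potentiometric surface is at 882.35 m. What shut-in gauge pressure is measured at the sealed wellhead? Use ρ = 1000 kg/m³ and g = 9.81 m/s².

P ≈ 118 kPa

Head above the cap: Δh = 882.35 − 870.29 = 12.06 m.
P = ρgΔh = 1000 × 9.81 × 12.06 = 118309 Pa ≈ 118 kPa.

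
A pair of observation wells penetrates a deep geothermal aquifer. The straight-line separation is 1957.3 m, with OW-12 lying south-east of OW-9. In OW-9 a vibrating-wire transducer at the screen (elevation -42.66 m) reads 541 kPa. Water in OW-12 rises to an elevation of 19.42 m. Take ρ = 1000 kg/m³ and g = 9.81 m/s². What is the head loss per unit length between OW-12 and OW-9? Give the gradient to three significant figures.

i ≈ 0.00354 m/m

Pressure head at OW-9: ψ = P/(ρg) = 541×1000 / (1000 × 9.81) = 55.15 m.
Total head at OW-9: h = z + ψ = -42.66 + 55.15 = 12.49 m.
Total head at OW-12: h = 19.42 m (water level in the piezometer is the total head).
Head difference: h(OW-9) − h(OW-12) = 12.49 − 19.42 = -6.93 m.
Hydraulic gradient: i = |Δh| / L = 6.93 / 1957.3 = 0.00354.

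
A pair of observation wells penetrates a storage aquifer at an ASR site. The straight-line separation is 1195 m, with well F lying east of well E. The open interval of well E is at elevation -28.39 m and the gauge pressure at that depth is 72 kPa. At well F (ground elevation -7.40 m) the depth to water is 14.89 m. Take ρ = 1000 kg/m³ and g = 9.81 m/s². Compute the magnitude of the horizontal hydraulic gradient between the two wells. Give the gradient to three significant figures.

Pressure head at well E: ψ = P/(ρg) = 72×1000 / (1000 × 9.81) = 7.34 m.
Total head at well E: h = z + ψ = -28.39 + 7.34 = -21.05 m.
Total head at well F: h = -7.40 − 14.89 = -22.29 m.
Head difference: h(well E) − h(well F) = -21.05 − (-22.29) = 1.24 m.
Hydraulic gradient: i = |Δh| / L = 1.24 / 1195 = 0.00104.

i ≈ 0.00104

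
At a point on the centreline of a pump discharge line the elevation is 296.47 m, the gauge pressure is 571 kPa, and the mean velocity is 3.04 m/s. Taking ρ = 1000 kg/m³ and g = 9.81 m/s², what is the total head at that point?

h ≈ 355.15 m

Pressure head ψ = P/(ρg) = 571×1000 / (1000 × 9.81) = 58.21 m.
Velocity head = v²/(2g) = 3.04² / (2 × 9.81) = 0.471 m.
h = z + ψ + v²/(2g) = 296.47 + 58.21 + 0.471 = 355.15 m.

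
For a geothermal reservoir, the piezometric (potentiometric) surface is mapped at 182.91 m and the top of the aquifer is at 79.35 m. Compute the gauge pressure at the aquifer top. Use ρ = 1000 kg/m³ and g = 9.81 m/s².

P ≈ 1020 kPa

Pressure head at the aquifer top: ψ = h − z = 182.91 − 79.35 = 103.56 m.
P = ρgψ = 1000 × 9.81 × 103.56 = 1015924 Pa ≈ 1020 kPa.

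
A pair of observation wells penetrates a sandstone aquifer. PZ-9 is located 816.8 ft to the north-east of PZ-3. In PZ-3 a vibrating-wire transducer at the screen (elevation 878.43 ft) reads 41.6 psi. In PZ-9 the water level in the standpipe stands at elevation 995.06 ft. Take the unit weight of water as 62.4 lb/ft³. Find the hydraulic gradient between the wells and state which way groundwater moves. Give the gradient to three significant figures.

i ≈ 0.0253; groundwater flows toward the south-west

Pressure head at PZ-3: ψ = 144·P/γ = 144 × 41.6 / 62.4 = 96.00 ft.
Total head at PZ-3: h = z + ψ = 878.43 + 96.00 = 974.43 ft.
Total head at PZ-9: h = 995.06 ft (water level in the piezometer is the total head).
Head difference: h(PZ-3) − h(PZ-9) = 974.43 − 995.06 = -20.63 ft.
Hydraulic gradient: i = |Δh| / L = 20.63 / 816.8 = 0.0253.
Flow is from higher to lower head: from PZ-9 toward PZ-3, i.e. toward the south-west.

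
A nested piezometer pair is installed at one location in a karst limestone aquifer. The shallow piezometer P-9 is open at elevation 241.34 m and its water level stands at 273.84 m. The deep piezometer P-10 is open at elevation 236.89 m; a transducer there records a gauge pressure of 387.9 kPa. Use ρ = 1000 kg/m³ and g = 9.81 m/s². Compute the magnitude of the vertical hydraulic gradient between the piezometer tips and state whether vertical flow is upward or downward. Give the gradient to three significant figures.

|i_v| ≈ 0.582; vertical flow is upward

Total head at P-9: h = 273.84 m (water level in the standpipe).
Pressure head at P-10: ψ = P/(ρg) = 387.9×1000 / (1000 × 9.81) = 39.54 m.
Total head at P-10: h = z + ψ = 236.89 + 39.54 = 276.43 m.
Δh = h(P-9) − h(P-10) = 273.84 − 276.43 = -2.59 m.
Vertical separation Δz = 241.34 − 236.89 = 4.45 m.
|i_v| = |Δh| / Δz = 2.59 / 4.45 = 0.582.
Head is higher in the deep piezometer, so vertical flow is upward (discharge condition).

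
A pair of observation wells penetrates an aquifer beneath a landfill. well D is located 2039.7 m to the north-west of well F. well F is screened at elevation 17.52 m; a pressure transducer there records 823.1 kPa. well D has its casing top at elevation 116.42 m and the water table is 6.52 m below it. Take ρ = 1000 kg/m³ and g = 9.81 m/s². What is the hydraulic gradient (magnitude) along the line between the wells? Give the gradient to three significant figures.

Pressure head at well F: ψ = P/(ρg) = 823.1×1000 / (1000 × 9.81) = 83.90 m.
Total head at well F: h = z + ψ = 17.52 + 83.90 = 101.42 m.
Total head at well D: h = 116.42 − 6.52 = 109.90 m.
Head difference: h(well F) − h(well D) = 101.42 − 109.90 = -8.48 m.
Hydraulic gradient: i = |Δh| / L = 8.48 / 2039.7 = 0.00416.

i ≈ 0.00416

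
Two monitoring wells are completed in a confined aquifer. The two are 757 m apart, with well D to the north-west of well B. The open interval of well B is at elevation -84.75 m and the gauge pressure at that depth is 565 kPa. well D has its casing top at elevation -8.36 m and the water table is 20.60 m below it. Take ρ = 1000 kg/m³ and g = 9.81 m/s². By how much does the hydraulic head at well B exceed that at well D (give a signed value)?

Δh ≈ 1.80 m

Pressure head at well B: ψ = P/(ρg) = 565×1000 / (1000 × 9.81) = 57.59 m.
Total head at well B: h = z + ψ = -84.75 + 57.59 = -27.16 m.
Total head at well D: h = -8.36 − 20.60 = -28.96 m.
Head difference: h(well B) − h(well D) = -27.16 − (-28.96) = 1.80 m.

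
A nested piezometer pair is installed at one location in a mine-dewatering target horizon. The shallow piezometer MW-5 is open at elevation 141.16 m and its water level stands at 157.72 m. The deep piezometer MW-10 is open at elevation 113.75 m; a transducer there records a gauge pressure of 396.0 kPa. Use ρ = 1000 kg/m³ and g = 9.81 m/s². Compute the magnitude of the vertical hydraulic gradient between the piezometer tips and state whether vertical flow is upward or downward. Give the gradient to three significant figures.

|i_v| ≈ 0.131; vertical flow is downward

Total head at MW-5: h = 157.72 m (water level in the standpipe).
Pressure head at MW-10: ψ = P/(ρg) = 396.0×1000 / (1000 × 9.81) = 40.37 m.
Total head at MW-10: h = z + ψ = 113.75 + 40.37 = 154.12 m.
Δh = h(MW-5) − h(MW-10) = 157.72 − 154.12 = 3.60 m.
Vertical separation Δz = 141.16 − 113.75 = 27.41 m.
|i_v| = |Δh| / Δz = 3.60 / 27.41 = 0.131.
Head is higher in the shallow piezometer, so vertical flow is downward (recharge condition).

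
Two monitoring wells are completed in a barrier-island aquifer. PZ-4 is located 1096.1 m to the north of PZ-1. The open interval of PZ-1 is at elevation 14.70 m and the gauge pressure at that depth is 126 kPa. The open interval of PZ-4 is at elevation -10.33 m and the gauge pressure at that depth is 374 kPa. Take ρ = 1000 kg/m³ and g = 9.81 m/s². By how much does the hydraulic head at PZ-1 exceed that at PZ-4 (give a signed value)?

Δh ≈ -0.25 m

Pressure head at PZ-1: ψ = P/(ρg) = 126×1000 / (1000 × 9.81) = 12.84 m.
Total head at PZ-1: h = z + ψ = 14.70 + 12.84 = 27.54 m.
Pressure head at PZ-4: ψ = P/(ρg) = 374×1000 / (1000 × 9.81) = 38.12 m.
Total head at PZ-4: h = z + ψ = -10.33 + 38.12 = 27.79 m.
Head difference: h(PZ-1) − h(PZ-4) = 27.54 − 27.79 = -0.25 m.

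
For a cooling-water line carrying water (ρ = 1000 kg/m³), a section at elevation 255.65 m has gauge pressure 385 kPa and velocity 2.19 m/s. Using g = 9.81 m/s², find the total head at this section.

Pressure head ψ = P/(ρg) = 385×1000 / (1000 × 9.81) = 39.25 m.
Velocity head = v²/(2g) = 2.19² / (2 × 9.81) = 0.244 m.
h = z + ψ + v²/(2g) = 255.65 + 39.25 + 0.244 = 295.14 m.

h ≈ 295.14 m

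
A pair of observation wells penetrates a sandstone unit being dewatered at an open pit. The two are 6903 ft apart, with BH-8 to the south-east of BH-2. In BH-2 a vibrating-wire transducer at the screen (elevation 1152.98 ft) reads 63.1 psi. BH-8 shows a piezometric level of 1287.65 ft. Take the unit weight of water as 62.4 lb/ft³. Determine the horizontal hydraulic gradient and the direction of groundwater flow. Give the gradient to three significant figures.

i ≈ 0.00159; groundwater flows toward the south-east

Pressure head at BH-2: ψ = 144·P/γ = 144 × 63.1 / 62.4 = 145.62 ft.
Total head at BH-2: h = z + ψ = 1152.98 + 145.62 = 1298.60 ft.
Total head at BH-8: h = 1287.65 ft (water level in the piezometer is the total head).
Head difference: h(BH-2) − h(BH-8) = 1298.60 − 1287.65 = 10.95 ft.
Hydraulic gradient: i = |Δh| / L = 10.95 / 6903 = 0.00159.
Flow is from higher to lower head: from BH-2 toward BH-8, i.e. toward the south-east.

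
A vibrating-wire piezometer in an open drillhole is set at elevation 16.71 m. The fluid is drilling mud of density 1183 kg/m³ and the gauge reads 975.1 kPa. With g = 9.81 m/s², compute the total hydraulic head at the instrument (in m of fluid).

h ≈ 100.73 m

ψ = P/(ρg) = 975.1×1000 / (1183 × 9.81) = 84.02 m.
h = z + ψ = 16.71 + 84.02 = 100.73 m.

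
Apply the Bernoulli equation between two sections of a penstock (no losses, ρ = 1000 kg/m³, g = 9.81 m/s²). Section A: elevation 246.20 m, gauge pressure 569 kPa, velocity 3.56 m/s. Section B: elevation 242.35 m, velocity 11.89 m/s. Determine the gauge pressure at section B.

Pressure head at A: ψ₁ = P₁/(ρg) = 569×1000 / (1000 × 9.81) = 58.00 m.
Velocity heads: v₁²/2g = 3.56²/19.62 = 0.646 m; v₂²/2g = 11.89²/19.62 = 7.206 m.
Total head H = z₁ + ψ₁ + v₁²/2g = 246.20 + 58.00 + 0.646 = 304.85 m.
ψ₂ = H − z₂ − v₂²/2g = 304.85 − 242.35 − 7.206 = 55.29 m.
P₂ = ρgψ₂ = 1000 × 9.81 × 55.29 ≈ 542 kPa.

P₂ ≈ 542 kPa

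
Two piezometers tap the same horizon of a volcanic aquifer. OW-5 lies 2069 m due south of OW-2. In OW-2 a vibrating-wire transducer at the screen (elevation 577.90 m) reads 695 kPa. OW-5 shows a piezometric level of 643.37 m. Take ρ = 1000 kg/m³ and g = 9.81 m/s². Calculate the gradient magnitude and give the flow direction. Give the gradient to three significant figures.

Pressure head at OW-2: ψ = P/(ρg) = 695×1000 / (1000 × 9.81) = 70.85 m.
Total head at OW-2: h = z + ψ = 577.90 + 70.85 = 648.75 m.
Total head at OW-5: h = 643.37 m (water level in the piezometer is the total head).
Head difference: h(OW-2) − h(OW-5) = 648.75 − 643.37 = 5.38 m.
Hydraulic gradient: i = |Δh| / L = 5.38 / 2069 = 0.00260.
Flow is from higher to lower head: from OW-2 toward OW-5, i.e. toward the south.

i ≈ 0.00260; groundwater flows toward the south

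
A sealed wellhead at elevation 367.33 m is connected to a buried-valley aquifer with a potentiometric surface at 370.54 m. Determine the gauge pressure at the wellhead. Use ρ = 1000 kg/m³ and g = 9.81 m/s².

Head above the cap: Δh = 370.54 − 367.33 = 3.21 m.
P = ρgΔh = 1000 × 9.81 × 3.21 = 31490 Pa ≈ 31.5 kPa.

P ≈ 31.5 kPa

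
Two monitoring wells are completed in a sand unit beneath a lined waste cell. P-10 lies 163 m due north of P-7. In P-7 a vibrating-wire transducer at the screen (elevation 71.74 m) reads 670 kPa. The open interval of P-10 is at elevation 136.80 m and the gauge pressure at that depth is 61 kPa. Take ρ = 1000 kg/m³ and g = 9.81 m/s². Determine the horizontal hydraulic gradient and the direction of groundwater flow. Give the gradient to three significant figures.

i ≈ 0.0183; groundwater flows toward the south

Pressure head at P-7: ψ = P/(ρg) = 670×1000 / (1000 × 9.81) = 68.30 m.
Total head at P-7: h = z + ψ = 71.74 + 68.30 = 140.04 m.
Pressure head at P-10: ψ = P/(ρg) = 61×1000 / (1000 × 9.81) = 6.22 m.
Total head at P-10: h = z + ψ = 136.80 + 6.22 = 143.02 m.
Head difference: h(P-7) − h(P-10) = 140.04 − 143.02 = -2.98 m.
Hydraulic gradient: i = |Δh| / L = 2.98 / 163 = 0.0183.
Flow is from higher to lower head: from P-10 toward P-7, i.e. toward the south.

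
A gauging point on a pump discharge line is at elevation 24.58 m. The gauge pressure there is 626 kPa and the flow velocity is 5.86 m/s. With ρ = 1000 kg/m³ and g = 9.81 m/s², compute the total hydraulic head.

Pressure head ψ = P/(ρg) = 626×1000 / (1000 × 9.81) = 63.81 m.
Velocity head = v²/(2g) = 5.86² / (2 × 9.81) = 1.750 m.
h = z + ψ + v²/(2g) = 24.58 + 63.81 + 1.750 = 90.14 m.

h ≈ 90.14 m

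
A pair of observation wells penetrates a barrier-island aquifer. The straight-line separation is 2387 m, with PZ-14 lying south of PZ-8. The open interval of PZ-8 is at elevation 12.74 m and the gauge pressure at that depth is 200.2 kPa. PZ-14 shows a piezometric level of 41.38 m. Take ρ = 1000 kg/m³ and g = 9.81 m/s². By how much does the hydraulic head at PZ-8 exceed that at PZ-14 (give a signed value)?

Pressure head at PZ-8: ψ = P/(ρg) = 200.2×1000 / (1000 × 9.81) = 20.41 m.
Total head at PZ-8: h = z + ψ = 12.74 + 20.41 = 33.15 m.
Total head at PZ-14: h = 41.38 m (water level in the piezometer is the total head).
Head difference: h(PZ-8) − h(PZ-14) = 33.15 − 41.38 = -8.23 m.

Δh ≈ -8.23 m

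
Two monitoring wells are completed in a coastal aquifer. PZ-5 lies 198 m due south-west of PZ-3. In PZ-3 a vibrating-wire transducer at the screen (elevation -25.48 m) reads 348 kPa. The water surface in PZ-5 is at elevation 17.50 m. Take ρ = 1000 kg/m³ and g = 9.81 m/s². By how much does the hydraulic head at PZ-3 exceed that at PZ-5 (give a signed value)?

Δh ≈ -7.51 m

Pressure head at PZ-3: ψ = P/(ρg) = 348×1000 / (1000 × 9.81) = 35.47 m.
Total head at PZ-3: h = z + ψ = -25.48 + 35.47 = 9.99 m.
Total head at PZ-5: h = 17.50 m (water level in the piezometer is the total head).
Head difference: h(PZ-3) − h(PZ-5) = 9.99 − 17.50 = -7.51 m.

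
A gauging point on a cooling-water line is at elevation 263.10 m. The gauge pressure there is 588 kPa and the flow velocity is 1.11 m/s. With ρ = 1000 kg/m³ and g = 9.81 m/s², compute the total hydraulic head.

h ≈ 323.10 m

Pressure head ψ = P/(ρg) = 588×1000 / (1000 × 9.81) = 59.94 m.
Velocity head = v²/(2g) = 1.11² / (2 × 9.81) = 0.063 m.
h = z + ψ + v²/(2g) = 263.10 + 59.94 + 0.063 = 323.10 m.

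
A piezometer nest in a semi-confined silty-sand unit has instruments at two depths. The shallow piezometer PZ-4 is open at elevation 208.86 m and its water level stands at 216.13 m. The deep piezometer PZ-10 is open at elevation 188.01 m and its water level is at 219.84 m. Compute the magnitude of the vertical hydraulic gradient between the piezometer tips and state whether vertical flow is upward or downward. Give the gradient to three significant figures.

Total head at PZ-4: h = 216.13 m (water level in the standpipe).
Total head at PZ-10: h = 219.84 m.
Δh = h(PZ-4) − h(PZ-10) = 216.13 − 219.84 = -3.71 m.
Vertical separation Δz = 208.86 − 188.01 = 20.85 m.
|i_v| = |Δh| / Δz = 3.71 / 20.85 = 0.178.
Head is higher in the deep piezometer, so vertical flow is upward (discharge condition).

|i_v| ≈ 0.178; vertical flow is upward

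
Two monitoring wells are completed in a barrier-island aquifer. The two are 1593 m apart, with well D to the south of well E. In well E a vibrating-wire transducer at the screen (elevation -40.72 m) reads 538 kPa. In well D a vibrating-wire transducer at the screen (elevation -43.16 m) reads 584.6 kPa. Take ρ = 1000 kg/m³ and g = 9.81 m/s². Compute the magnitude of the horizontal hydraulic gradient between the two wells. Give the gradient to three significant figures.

Pressure head at well E: ψ = P/(ρg) = 538×1000 / (1000 × 9.81) = 54.84 m.
Total head at well E: h = z + ψ = -40.72 + 54.84 = 14.12 m.
Pressure head at well D: ψ = P/(ρg) = 584.6×1000 / (1000 × 9.81) = 59.59 m.
Total head at well D: h = z + ψ = -43.16 + 59.59 = 16.43 m.
Head difference: h(well E) − h(well D) = 14.12 − 16.43 = -2.31 m.
Hydraulic gradient: i = |Δh| / L = 2.31 / 1593 = 0.00145.

i ≈ 0.00145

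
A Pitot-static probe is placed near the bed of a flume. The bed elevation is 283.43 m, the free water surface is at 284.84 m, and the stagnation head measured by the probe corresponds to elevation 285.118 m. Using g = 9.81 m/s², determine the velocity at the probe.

v ≈ 2.34 m/s

Near the bed, under hydrostatic conditions, the piezometric head (z + ψ) equals the free-surface elevation, 284.84 m.
Velocity head = total − piezometric = 285.118 − 284.84 = 0.278 m.
v = √(2g·h_v) = √(2 × 9.81 × 0.278) = 2.34 m/s.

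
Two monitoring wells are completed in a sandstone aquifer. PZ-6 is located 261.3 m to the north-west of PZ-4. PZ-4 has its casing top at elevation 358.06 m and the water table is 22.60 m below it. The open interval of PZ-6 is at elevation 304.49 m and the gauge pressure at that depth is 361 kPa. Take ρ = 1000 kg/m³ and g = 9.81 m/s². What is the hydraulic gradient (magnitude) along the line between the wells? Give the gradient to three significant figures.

Total head at PZ-4: h = 358.06 − 22.60 = 335.46 m.
Pressure head at PZ-6: ψ = P/(ρg) = 361×1000 / (1000 × 9.81) = 36.80 m.
Total head at PZ-6: h = z + ψ = 304.49 + 36.80 = 341.29 m.
Head difference: h(PZ-4) − h(PZ-6) = 335.46 − 341.29 = -5.83 m.
Hydraulic gradient: i = |Δh| / L = 5.83 / 261.3 = 0.0223.

i ≈ 0.0223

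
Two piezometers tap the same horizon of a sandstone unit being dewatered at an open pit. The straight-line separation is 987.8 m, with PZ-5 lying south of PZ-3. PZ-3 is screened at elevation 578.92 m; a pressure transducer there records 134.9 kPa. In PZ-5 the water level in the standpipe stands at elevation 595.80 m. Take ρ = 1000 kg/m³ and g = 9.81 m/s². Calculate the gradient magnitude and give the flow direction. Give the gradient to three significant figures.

i ≈ 0.00317; groundwater flows toward the north

Pressure head at PZ-3: ψ = P/(ρg) = 134.9×1000 / (1000 × 9.81) = 13.75 m.
Total head at PZ-3: h = z + ψ = 578.92 + 13.75 = 592.67 m.
Total head at PZ-5: h = 595.80 m (water level in the piezometer is the total head).
Head difference: h(PZ-3) − h(PZ-5) = 592.67 − 595.80 = -3.13 m.
Hydraulic gradient: i = |Δh| / L = 3.13 / 987.8 = 0.00317.
Flow is from higher to lower head: from PZ-5 toward PZ-3, i.e. toward the north.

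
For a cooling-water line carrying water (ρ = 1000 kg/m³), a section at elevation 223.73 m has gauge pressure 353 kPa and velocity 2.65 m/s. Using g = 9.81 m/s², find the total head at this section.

Pressure head ψ = P/(ρg) = 353×1000 / (1000 × 9.81) = 35.98 m.
Velocity head = v²/(2g) = 2.65² / (2 × 9.81) = 0.358 m.
h = z + ψ + v²/(2g) = 223.73 + 35.98 + 0.358 = 260.07 m.

h ≈ 260.07 m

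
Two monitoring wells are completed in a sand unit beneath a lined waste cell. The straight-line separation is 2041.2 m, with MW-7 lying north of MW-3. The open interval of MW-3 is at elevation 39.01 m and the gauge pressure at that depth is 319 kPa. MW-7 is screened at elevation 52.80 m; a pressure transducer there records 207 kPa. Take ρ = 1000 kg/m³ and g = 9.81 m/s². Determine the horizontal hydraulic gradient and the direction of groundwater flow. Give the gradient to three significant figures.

Pressure head at MW-3: ψ = P/(ρg) = 319×1000 / (1000 × 9.81) = 32.52 m.
Total head at MW-3: h = z + ψ = 39.01 + 32.52 = 71.53 m.
Pressure head at MW-7: ψ = P/(ρg) = 207×1000 / (1000 × 9.81) = 21.10 m.
Total head at MW-7: h = z + ψ = 52.80 + 21.10 = 73.90 m.
Head difference: h(MW-3) − h(MW-7) = 71.53 − 73.90 = -2.37 m.
Hydraulic gradient: i = |Δh| / L = 2.37 / 2041.2 = 0.00116.
Flow is from higher to lower head: from MW-7 toward MW-3, i.e. toward the south.

i ≈ 0.00116; groundwater flows toward the south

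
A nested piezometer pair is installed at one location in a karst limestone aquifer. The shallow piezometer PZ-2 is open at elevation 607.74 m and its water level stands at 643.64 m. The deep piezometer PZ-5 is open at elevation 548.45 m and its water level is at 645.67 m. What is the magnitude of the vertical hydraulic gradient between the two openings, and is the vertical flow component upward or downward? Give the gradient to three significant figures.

Total head at PZ-2: h = 643.64 m (water level in the standpipe).
Total head at PZ-5: h = 645.67 m.
Δh = h(PZ-2) − h(PZ-5) = 643.64 − 645.67 = -2.03 m.
Vertical separation Δz = 607.74 − 548.45 = 59.29 m.
|i_v| = |Δh| / Δz = 2.03 / 59.29 = 0.0342.
Head is higher in the deep piezometer, so vertical flow is upward (discharge condition).

|i_v| ≈ 0.0342; vertical flow is upward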